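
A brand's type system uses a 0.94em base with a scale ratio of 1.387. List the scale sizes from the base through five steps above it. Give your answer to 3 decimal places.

0.940em, 1.304em, 1.808em, 2.508em, 3.479em, 4.825em

Step 0: 0.94em
Step 1: 0.94 × 1.387 = 1.304
Step 2: 0.94 × 1.387² = 1.808
Step 3: 0.94 × 1.387³ = 2.508
Step 4: 0.94 × 1.387⁴ = 3.479
Step 5: 0.94 × 1.387⁵ = 4.825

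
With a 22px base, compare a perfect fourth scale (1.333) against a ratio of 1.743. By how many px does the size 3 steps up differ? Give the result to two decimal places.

Perfect fourth: 22.0 × 1.333³ = 52.1090px
At 1.743: 22.0 × 1.743³ = 116.4970px
Difference: 116.4970 − 52.1090 = 64.3880px

64.39px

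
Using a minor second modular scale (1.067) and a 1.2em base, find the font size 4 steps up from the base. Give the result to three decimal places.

1.555em

1.2 × 1.067⁴ = 1.2 × 1.29616 ≈ 1.555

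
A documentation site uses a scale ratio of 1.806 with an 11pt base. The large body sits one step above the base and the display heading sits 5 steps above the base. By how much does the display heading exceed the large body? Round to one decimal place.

Step 1: 11.0 × 1.806 = 19.866pt
Step 5: 11.0 × 1.806⁵ = 211.340pt
Difference: 211.340 − 19.866 = 191.474pt

191.5pt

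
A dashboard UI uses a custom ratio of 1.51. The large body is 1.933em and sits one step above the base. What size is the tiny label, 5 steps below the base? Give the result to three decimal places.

Moving from step +1 to step -5 is 6 steps down, so divide by r⁶.
1.933 ÷ 1.51⁶ = 1.933 ÷ 11.85391 ≈ 0.163

0.163em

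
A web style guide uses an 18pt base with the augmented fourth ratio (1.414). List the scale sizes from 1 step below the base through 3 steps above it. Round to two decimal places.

Step -1: 18.0 ÷ 1.414 = 12.73
Step 0: 18pt
Step 1: 18.0 × 1.414 = 25.45
Step 2: 18.0 × 1.414² = 35.99
Step 3: 18.0 × 1.414³ = 50.89

12.73pt, 18.00pt, 25.45pt, 35.99pt, 50.89pt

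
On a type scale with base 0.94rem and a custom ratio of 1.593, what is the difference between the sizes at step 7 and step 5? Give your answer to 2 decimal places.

Step 5: 0.94 × 1.593⁵ = 9.6429rem
Step 7: 0.94 × 1.593⁷ = 24.4702rem
Difference: 24.4702 − 9.6429 = 14.8273rem

14.83rem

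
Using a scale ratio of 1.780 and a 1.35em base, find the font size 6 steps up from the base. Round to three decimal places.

1.35 × 1.780⁶ = 1.35 × 31.80680 ≈ 42.939

42.939em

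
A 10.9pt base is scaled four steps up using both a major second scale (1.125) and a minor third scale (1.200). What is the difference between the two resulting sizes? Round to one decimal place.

Major second: 10.9 × 1.125⁴ = 17.460pt
Minor third: 10.9 × 1.200⁴ = 22.602pt
Difference: 22.602 − 17.460 = 5.142pt

5.1pt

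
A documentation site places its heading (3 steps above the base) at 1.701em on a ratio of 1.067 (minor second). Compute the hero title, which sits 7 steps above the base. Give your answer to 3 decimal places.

Moving from step +3 to step +7 is 4 steps up, so multiply by r⁴.
1.701 × 1.067⁴ = 1.701 × 1.29616 ≈ 2.205

2.205em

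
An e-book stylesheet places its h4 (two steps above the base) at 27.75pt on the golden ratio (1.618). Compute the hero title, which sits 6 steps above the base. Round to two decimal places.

27.75 × 1.618⁴ = 27.75 × 6.85353 ≈ 190.185

190.19pt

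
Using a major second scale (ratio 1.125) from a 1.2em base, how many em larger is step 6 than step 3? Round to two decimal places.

Step 3: 1.2 × 1.125³ = 1.7086em
Step 6: 1.2 × 1.125⁶ = 2.4327em
Difference: 2.4327 − 1.7086 = 0.7241em

0.72em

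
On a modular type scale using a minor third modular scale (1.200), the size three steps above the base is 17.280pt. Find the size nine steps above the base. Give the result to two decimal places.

51.60pt

17.280 × 1.200⁶ = 17.280 × 2.98598 ≈ 51.598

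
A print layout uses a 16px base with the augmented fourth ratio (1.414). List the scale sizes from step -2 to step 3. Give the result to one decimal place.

8.0px, 11.3px, 16.0px, 22.6px, 32.0px, 45.2px

Step -2: 16.0 ÷ 1.414² = 8.0
Step -1: 16.0 ÷ 1.414 = 11.3
Step 0: 16px
Step 1: 16.0 × 1.414 = 22.6
Step 2: 16.0 × 1.414² = 32.0
Step 3: 16.0 × 1.414³ = 45.2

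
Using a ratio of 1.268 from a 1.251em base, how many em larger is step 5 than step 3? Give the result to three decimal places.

Step 3: 1.251 × 1.268³ = 2.55044em
Step 5: 1.251 × 1.268⁵ = 4.10066em
Difference: 4.10066 − 2.55044 = 1.55022em

1.550em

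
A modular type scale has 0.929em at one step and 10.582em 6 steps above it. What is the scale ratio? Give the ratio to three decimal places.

The ratio satisfies 0.929 × r⁶ = 10.582, so r = (10.582 / 0.929)^(1/6).
r = 11.3907^(1/6) ≈ 1.5000

1.500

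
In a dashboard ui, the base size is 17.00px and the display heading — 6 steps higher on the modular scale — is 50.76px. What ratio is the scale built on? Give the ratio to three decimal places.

r⁶ = 50.76 / 17.00, so r = (50.76/17.00)^(1/6).
r = 2.9859^(1/6) ≈ 1.2000

1.200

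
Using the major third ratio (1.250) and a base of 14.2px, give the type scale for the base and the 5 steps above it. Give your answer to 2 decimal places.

14.20px, 17.75px, 22.19px, 27.73px, 34.67px, 43.33px

Step 0: 14.2px
Step 1: 14.2 × 1.250 = 17.75
Step 2: 14.2 × 1.250² = 22.19
Step 3: 14.2 × 1.250³ = 27.73
Step 4: 14.2 × 1.250⁴ = 34.67
Step 5: 14.2 × 1.250⁵ = 43.33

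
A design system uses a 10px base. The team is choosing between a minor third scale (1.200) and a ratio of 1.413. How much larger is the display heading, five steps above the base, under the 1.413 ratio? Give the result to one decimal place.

31.4px

Minor third: 10.0 × 1.200⁵ = 24.883px
At 1.413: 10.0 × 1.413⁵ = 56.326px
Difference: 56.326 − 24.883 = 31.443px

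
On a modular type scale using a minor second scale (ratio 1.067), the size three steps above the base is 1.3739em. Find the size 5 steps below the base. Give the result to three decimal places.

The gap is -5 − (3) = -8 steps, so the factor is 1.067^-8.
1.3739 ÷ 1.067⁸ = 1.3739 ÷ 1.68002 ≈ 0.818

0.818em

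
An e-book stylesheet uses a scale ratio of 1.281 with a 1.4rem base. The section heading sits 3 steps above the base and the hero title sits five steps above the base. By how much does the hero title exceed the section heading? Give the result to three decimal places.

Step 3: 1.4 × 1.281³ = 2.94290rem
Step 5: 1.4 × 1.281⁵ = 4.82918rem
Difference: 4.82918 − 2.94290 = 1.88628rem

1.886rem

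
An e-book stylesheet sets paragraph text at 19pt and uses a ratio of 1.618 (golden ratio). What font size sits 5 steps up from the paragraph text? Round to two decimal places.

210.69pt

19.0 × 1.618⁵ = 19.0 × 11.08901 ≈ 210.69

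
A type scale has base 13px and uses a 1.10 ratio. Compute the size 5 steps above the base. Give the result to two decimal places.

13.0 × 1.10⁵ = 13.0 × 1.61051 ≈ 20.94

20.94px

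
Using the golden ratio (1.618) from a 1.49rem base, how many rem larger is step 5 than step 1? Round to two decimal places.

Step 1: 1.49 × 1.618 = 2.4108rem
Step 5: 1.49 × 1.618⁵ = 16.5226rem
Difference: 16.5226 − 2.4108 = 14.1118rem

14.11rem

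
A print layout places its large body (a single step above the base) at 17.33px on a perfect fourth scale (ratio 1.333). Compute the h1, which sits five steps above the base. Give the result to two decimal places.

The gap is 5 − (1) = 4 steps, so the factor is 1.333^4.
17.33 × 1.333⁴ = 17.33 × 3.15733 ≈ 54.717

54.72px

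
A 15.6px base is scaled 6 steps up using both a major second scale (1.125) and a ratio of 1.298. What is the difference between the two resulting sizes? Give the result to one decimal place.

Major second: 15.6 × 1.125⁶ = 31.626px
At 1.298: 15.6 × 1.298⁶ = 74.606px
Difference: 74.606 − 31.626 = 42.980px

43.0px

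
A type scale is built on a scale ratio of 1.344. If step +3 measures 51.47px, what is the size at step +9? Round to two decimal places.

The gap is 9 − (3) = 6 steps, so the factor is 1.344^6.
51.47 × 1.344⁶ = 51.47 × 5.89380 ≈ 303.354

303.35px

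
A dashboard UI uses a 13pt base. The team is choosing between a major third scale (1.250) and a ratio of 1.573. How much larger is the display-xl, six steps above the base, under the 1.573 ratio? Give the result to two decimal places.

147.34pt

Major third: 13.0 × 1.250⁶ = 49.5911pt
At 1.573: 13.0 × 1.573⁶ = 196.9317pt
Difference: 196.9317 − 49.5911 = 147.3406pt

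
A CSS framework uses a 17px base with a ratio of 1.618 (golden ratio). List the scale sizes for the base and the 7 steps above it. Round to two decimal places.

Step 0: 17px
Step 1: 17.0 × 1.618 = 27.51
Step 2: 17.0 × 1.618² = 44.50
Step 3: 17.0 × 1.618³ = 72.01
Step 4: 17.0 × 1.618⁴ = 116.51
Step 5: 17.0 × 1.618⁵ = 188.51
Step 6: 17.0 × 1.618⁶ = 305.01
Step 7: 17.0 × 1.618⁷ = 493.51

17.00px, 27.51px, 44.50px, 72.01px, 116.51px, 188.51px, 305.01px, 493.51px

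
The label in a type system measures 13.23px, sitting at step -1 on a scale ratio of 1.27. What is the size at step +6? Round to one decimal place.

70.5px

The gap is 6 − (-1) = 7 steps, so the factor is 1.27^7.
13.23 × 1.27⁷ = 13.23 × 5.32876 ≈ 70.499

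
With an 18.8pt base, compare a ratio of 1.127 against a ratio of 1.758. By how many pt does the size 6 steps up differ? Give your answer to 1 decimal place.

At 1.127: 18.8 × 1.127⁶ = 38.521pt
At 1.758: 18.8 × 1.758⁶ = 554.972pt
Difference: 554.972 − 38.521 = 516.451pt

516.5pt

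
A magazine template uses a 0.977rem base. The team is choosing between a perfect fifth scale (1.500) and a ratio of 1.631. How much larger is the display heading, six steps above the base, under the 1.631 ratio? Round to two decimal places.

7.26rem

Perfect fifth: 0.977 × 1.500⁶ = 11.1286rem
At 1.631: 0.977 × 1.631⁶ = 18.3915rem
Difference: 18.3915 − 11.1286 = 7.2629rem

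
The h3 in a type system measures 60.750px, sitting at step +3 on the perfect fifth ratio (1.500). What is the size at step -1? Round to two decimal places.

12.00px

Moving from step +3 to step -1 is 4 steps down, so divide by r⁴.
60.750 ÷ 1.500⁴ = 60.750 ÷ 5.06250 ≈ 12.000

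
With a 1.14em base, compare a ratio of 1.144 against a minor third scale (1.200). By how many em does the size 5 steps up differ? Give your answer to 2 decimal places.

0.60em

At 1.144: 1.14 × 1.144⁵ = 2.2338em
Minor third: 1.14 × 1.200⁵ = 2.8367em
Difference: 2.8367 − 2.2338 = 0.6029em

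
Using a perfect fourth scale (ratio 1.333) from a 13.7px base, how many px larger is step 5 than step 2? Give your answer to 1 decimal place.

Step 2: 13.7 × 1.333² = 24.343px
Step 5: 13.7 × 1.333⁵ = 57.660px
Difference: 57.660 − 24.343 = 33.317px

33.3px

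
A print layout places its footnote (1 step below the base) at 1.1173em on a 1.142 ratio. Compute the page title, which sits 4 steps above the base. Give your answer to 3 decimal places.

2.170em

1.1173 × 1.142⁵ = 1.1173 × 1.94236 ≈ 2.170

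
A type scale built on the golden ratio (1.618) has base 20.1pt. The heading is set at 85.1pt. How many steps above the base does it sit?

3

1.618ⁿ = 85.1 / 20.1 = 4.2338
n = ln(4.2338) / ln(1.618) = 1.4431 / 0.4812 ≈ 3.00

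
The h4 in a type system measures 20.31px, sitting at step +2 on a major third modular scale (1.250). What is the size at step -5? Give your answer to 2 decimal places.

4.26px

20.31 ÷ 1.250⁷ = 20.31 ÷ 4.76837 ≈ 4.259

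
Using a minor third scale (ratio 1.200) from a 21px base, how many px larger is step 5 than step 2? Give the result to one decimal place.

Step 2: 21.0 × 1.200² = 30.240px
Step 5: 21.0 × 1.200⁵ = 52.255px
Difference: 52.255 − 30.240 = 22.015px

22.0px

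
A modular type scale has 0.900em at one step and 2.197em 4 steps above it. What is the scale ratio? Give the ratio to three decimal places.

1.250

The ratio satisfies 0.900 × r⁴ = 2.197, so r = (2.197 / 0.900)^(1/4).
r = 2.4411^(1/4) ≈ 1.2500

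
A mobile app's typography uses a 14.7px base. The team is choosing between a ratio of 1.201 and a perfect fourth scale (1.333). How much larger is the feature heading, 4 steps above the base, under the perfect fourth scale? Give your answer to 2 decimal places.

15.83px

At 1.201: 14.7 × 1.201⁴ = 30.5837px
Perfect fourth: 14.7 × 1.333⁴ = 46.4128px
Difference: 46.4128 − 30.5837 = 15.8291px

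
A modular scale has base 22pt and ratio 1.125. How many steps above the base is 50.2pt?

1.125ⁿ = 50.2 / 22 = 2.2818
n = ln(2.2818) / ln(1.125) = 0.8250 / 0.1178 ≈ 7.00

7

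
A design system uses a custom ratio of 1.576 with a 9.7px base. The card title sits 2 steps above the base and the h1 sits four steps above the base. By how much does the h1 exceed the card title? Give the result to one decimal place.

35.7px

Step 2: 9.7 × 1.576² = 24.093px
Step 4: 9.7 × 1.576⁴ = 59.841px
Difference: 59.841 − 24.093 = 35.748px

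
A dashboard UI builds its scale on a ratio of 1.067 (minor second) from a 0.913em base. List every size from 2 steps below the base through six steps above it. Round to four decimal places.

0.8019em, 0.8557em, 0.9130em, 0.9742em, 1.0394em, 1.1091em, 1.1834em, 1.2627em, 1.3473em

Step -2: 0.913 ÷ 1.067² = 0.8019
Step -1: 0.913 ÷ 1.067 = 0.8557
Step 0: 0.913em
Step 1: 0.913 × 1.067 = 0.9742
Step 2: 0.913 × 1.067² = 1.0394
Step 3: 0.913 × 1.067³ = 1.1091
Step 4: 0.913 × 1.067⁴ = 1.1834
Step 5: 0.913 × 1.067⁵ = 1.2627
Step 6: 0.913 × 1.067⁶ = 1.3473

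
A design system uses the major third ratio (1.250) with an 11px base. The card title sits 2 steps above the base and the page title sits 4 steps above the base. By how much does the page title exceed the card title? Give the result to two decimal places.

Step 2: 11.0 × 1.250² = 17.1875px
Step 4: 11.0 × 1.250⁴ = 26.8555px
Difference: 26.8555 − 17.1875 = 9.6680px

9.67px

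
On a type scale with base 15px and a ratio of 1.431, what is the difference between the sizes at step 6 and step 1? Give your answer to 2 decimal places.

107.34px

Step 1: 15.0 × 1.431 = 21.4650px
Step 6: 15.0 × 1.431⁶ = 128.8039px
Difference: 128.8039 − 21.4650 = 107.3389px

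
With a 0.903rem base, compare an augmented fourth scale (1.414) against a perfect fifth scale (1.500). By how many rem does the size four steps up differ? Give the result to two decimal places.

0.96rem

Augmented fourth: 0.903 × 1.414⁴ = 3.6098rem
Perfect fifth: 0.903 × 1.500⁴ = 4.5714rem
Difference: 4.5714 − 3.6098 = 0.9616rem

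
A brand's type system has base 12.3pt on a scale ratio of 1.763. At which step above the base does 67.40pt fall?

1.763ⁿ = 67.40 / 12.3 = 5.4797
n = ln(5.4797) / ln(1.763) = 1.7010 / 0.5670 ≈ 3.00

3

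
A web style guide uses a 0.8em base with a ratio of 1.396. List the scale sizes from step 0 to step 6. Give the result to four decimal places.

Step 0: 0.8em
Step 1: 0.8 × 1.396 = 1.1168
Step 2: 0.8 × 1.396² = 1.5591
Step 3: 0.8 × 1.396³ = 2.1764
Step 4: 0.8 × 1.396⁴ = 3.0383
Step 5: 0.8 × 1.396⁵ = 4.2415
Step 6: 0.8 × 1.396⁶ = 5.9211

0.8000em, 1.1168em, 1.5591em, 2.1764em, 3.0383em, 4.2415em, 5.9211em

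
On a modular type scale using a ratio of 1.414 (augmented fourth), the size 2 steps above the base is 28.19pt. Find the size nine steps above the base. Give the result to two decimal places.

318.60pt

28.19 × 1.414⁷ = 28.19 × 11.30175 ≈ 318.596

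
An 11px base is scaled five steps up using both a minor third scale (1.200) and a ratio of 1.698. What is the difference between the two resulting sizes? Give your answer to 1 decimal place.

127.9px

Minor third: 11.0 × 1.200⁵ = 27.372px
At 1.698: 11.0 × 1.698⁵ = 155.268px
Difference: 155.268 − 27.372 = 127.896px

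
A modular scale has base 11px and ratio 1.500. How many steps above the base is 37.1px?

1.500ⁿ = 37.1 / 11 = 3.3727
n = ln(3.3727) / ln(1.500) = 1.2157 / 0.4055 ≈ 3.00

3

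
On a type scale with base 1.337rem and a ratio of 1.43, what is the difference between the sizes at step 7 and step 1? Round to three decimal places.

14.437rem

Step 1: 1.337 × 1.43 = 1.91191rem
Step 7: 1.337 × 1.43⁷ = 16.34872rem
Difference: 16.34872 − 1.91191 = 14.43681rem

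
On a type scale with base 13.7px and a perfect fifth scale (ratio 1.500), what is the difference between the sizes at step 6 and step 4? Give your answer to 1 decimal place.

86.7px

Step 4: 13.7 × 1.500⁴ = 69.356px
Step 6: 13.7 × 1.500⁶ = 156.052px
Difference: 156.052 − 69.356 = 86.696px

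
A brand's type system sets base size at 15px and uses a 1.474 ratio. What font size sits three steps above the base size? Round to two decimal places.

A modular type scale is a geometric sequence: sizeₙ = base × rⁿ.
15.0 × 1.474³ = 15.0 × 3.20252 ≈ 48.04

48.04px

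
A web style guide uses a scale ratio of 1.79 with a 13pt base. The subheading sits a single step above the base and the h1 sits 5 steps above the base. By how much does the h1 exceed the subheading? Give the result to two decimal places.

215.63pt

Step 1: 13.0 × 1.79 = 23.2700pt
Step 5: 13.0 × 1.79⁵ = 238.8958pt
Difference: 238.8958 − 23.2700 = 215.6258pt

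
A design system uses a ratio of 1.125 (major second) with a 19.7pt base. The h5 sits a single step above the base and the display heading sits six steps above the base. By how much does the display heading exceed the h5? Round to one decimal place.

Step 1: 19.7 × 1.125 = 22.162pt
Step 6: 19.7 × 1.125⁶ = 39.938pt
Difference: 39.938 − 22.162 = 17.776pt

17.8pt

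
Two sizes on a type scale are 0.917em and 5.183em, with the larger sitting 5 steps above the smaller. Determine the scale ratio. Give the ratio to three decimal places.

The ratio satisfies 0.917 × r⁵ = 5.183, so r = (5.183 / 0.917)^(1/5).
r = 5.6521^(1/5) ≈ 1.4140

1.414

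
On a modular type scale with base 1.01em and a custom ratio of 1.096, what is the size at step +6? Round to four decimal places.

1.01 × 1.096⁶ = 1.01 × 1.73326 ≈ 1.7506

1.7506em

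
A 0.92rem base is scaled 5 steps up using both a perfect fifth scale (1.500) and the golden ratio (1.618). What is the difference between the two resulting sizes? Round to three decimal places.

Perfect fifth: 0.92 × 1.500⁵ = 6.98625rem
Golden ratio: 0.92 × 1.618⁵ = 10.20188rem
Difference: 10.20188 − 6.98625 = 3.21563rem

3.216rem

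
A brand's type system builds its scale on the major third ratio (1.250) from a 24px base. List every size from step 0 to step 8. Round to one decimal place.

24.0px, 30.0px, 37.5px, 46.9px, 58.6px, 73.2px, 91.6px, 114.4px, 143.1px

Step 0: 24px
Step 1: 24.0 × 1.250 = 30.0
Step 2: 24.0 × 1.250² = 37.5
Step 3: 24.0 × 1.250³ = 46.9
Step 4: 24.0 × 1.250⁴ = 58.6
Step 5: 24.0 × 1.250⁵ = 73.2
Step 6: 24.0 × 1.250⁶ = 91.6
Step 7: 24.0 × 1.250⁷ = 114.4
Step 8: 24.0 × 1.250⁸ = 143.1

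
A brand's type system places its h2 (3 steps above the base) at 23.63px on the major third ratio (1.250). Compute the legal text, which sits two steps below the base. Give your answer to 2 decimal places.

7.74px

Moving from step +3 to step -2 is 5 steps down, so divide by r⁵.
23.63 ÷ 1.250⁵ = 23.63 ÷ 3.05176 ≈ 7.743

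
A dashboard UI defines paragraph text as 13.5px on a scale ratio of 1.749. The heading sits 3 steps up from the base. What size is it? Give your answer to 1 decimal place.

72.2px

13.5 × 1.749³ = 13.5 × 5.35019 ≈ 72.23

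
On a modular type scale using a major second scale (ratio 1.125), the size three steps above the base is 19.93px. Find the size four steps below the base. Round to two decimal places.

19.93 ÷ 1.125⁷ = 19.93 ÷ 2.28070 ≈ 8.739

8.74px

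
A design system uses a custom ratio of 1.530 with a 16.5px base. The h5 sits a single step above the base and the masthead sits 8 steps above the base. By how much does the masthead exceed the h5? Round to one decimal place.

470.2px

Step 1: 16.5 × 1.530 = 25.245px
Step 8: 16.5 × 1.530⁸ = 495.468px
Difference: 495.468 − 25.245 = 470.223px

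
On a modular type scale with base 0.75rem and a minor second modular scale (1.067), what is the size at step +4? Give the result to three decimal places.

Every step multiplies by the scale ratio.
0.75 × 1.067⁴ = 0.75 × 1.29616 ≈ 0.972

0.972rem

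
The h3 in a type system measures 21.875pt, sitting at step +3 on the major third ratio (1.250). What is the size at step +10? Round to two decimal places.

21.875 × 1.250⁷ = 21.875 × 4.76837 ≈ 104.308

104.31pt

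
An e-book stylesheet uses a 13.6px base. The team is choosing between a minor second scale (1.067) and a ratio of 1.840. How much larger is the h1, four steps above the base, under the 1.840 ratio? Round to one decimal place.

Minor second: 13.6 × 1.067⁴ = 17.628px
At 1.840: 13.6 × 1.840⁴ = 155.887px
Difference: 155.887 − 17.628 = 138.259px

138.3px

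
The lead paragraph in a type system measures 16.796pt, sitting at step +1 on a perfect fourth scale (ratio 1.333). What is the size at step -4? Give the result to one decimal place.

Moving from step +1 to step -4 is 5 steps down, so divide by r⁵.
16.796 ÷ 1.333⁵ = 16.796 ÷ 4.20873 ≈ 3.991

4.0pt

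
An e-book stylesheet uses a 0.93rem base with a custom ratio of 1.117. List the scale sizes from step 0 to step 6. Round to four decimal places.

Step 0: 0.93rem
Step 1: 0.93 × 1.117 = 1.0388
Step 2: 0.93 × 1.117² = 1.1604
Step 3: 0.93 × 1.117³ = 1.2961
Step 4: 0.93 × 1.117⁴ = 1.4478
Step 5: 0.93 × 1.117⁵ = 1.6171
Step 6: 0.93 × 1.117⁶ = 1.8064

0.9300rem, 1.0388rem, 1.1604rem, 1.2961rem, 1.4478rem, 1.6171rem, 1.8064rem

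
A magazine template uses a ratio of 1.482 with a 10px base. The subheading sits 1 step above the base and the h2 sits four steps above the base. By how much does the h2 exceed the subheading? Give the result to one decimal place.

Step 1: 10.0 × 1.482 = 14.820px
Step 4: 10.0 × 1.482⁴ = 48.238px
Difference: 48.238 − 14.820 = 33.418px

33.4px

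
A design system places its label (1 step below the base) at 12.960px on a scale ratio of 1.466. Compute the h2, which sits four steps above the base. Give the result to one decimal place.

The gap is 4 − (-1) = 5 steps, so the factor is 1.466^5.
12.960 × 1.466⁵ = 12.960 × 6.77127 ≈ 87.756

87.8px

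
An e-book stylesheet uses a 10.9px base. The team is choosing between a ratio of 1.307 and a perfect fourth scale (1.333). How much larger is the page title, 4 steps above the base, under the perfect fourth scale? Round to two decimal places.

At 1.307: 10.9 × 1.307⁴ = 31.8074px
Perfect fourth: 10.9 × 1.333⁴ = 34.4149px
Difference: 34.4149 − 31.8074 = 2.6075px

2.61px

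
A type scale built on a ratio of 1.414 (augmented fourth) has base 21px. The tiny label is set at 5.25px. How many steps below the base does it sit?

1.414ⁿ = 21 / 5.25 = 4.0000
n = ln(4.0000) / ln(1.414) = 1.3863 / 0.3464 ≈ 4.00

4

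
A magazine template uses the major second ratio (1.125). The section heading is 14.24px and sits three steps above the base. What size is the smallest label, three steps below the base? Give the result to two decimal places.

7.02px

Moving from step +3 to step -3 is 6 steps down, so divide by r⁶.
14.24 ÷ 1.125⁶ = 14.24 ÷ 2.02729 ≈ 7.024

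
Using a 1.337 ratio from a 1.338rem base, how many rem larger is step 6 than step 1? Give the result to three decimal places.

5.854rem

Step 1: 1.338 × 1.337 = 1.78891rem
Step 6: 1.338 × 1.337⁶ = 7.64266rem
Difference: 7.64266 − 1.78891 = 5.85375rem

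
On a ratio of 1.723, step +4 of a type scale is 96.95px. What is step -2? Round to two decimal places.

Moving from step +4 to step -2 is 6 steps down, so divide by r⁶.
96.95 ÷ 1.723⁶ = 96.95 ÷ 26.16445 ≈ 3.705

3.71px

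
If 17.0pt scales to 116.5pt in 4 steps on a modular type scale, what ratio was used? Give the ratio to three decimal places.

r⁴ = 116.5 / 17.0, so r = (116.5/17.0)^(1/4).
r = 6.8529^(1/4) ≈ 1.6180

1.618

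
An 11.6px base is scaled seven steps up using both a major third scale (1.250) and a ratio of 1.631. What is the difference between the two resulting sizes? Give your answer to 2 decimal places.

Major third: 11.6 × 1.250⁷ = 55.3131px
At 1.631: 11.6 × 1.631⁷ = 356.1523px
Difference: 356.1523 − 55.3131 = 300.8392px

300.84px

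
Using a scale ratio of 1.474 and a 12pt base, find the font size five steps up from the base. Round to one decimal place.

83.5pt

Each step on a modular scale multiplies by the ratio, so the size n steps from the base is base × ratioⁿ.
12.0 × 1.474⁵ = 12.0 × 6.95805 ≈ 83.50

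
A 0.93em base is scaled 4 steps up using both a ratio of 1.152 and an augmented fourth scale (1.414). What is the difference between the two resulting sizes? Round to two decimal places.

2.08em

At 1.152: 0.93 × 1.152⁴ = 1.6379em
Augmented fourth: 0.93 × 1.414⁴ = 3.7178em
Difference: 3.7178 − 1.6379 = 2.0799em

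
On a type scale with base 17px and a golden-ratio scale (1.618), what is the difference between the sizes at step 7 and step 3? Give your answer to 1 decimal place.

Step 3: 17.0 × 1.618³ = 72.009px
Step 7: 17.0 × 1.618⁷ = 493.513px
Difference: 493.513 − 72.009 = 421.504px

421.5px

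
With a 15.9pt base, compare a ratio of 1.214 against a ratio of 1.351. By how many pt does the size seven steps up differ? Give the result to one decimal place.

68.8pt

At 1.214: 15.9 × 1.214⁷ = 61.791pt
At 1.351: 15.9 × 1.351⁷ = 130.612pt
Difference: 130.612 − 61.791 = 68.821pt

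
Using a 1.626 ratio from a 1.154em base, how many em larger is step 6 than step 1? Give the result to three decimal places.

19.451em

Step 1: 1.154 × 1.626 = 1.87640em
Step 6: 1.154 × 1.626⁶ = 21.32697em
Difference: 21.32697 − 1.87640 = 19.45057em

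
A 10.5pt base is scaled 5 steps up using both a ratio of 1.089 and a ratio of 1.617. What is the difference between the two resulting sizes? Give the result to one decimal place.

At 1.089: 10.5 × 1.089⁵ = 16.082pt
At 1.617: 10.5 × 1.617⁵ = 116.075pt
Difference: 116.075 − 16.082 = 99.993pt

100.0pt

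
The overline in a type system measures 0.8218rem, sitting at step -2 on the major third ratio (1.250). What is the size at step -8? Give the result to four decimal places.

0.2154rem

The gap is -8 − (-2) = -6 steps, so the factor is 1.250^-6.
0.8218 ÷ 1.250⁶ = 0.8218 ÷ 3.81470 ≈ 0.2154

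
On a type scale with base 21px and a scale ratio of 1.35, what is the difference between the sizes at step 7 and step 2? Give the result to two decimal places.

Step 2: 21.0 × 1.35² = 38.2725px
Step 7: 21.0 × 1.35⁷ = 171.6152px
Difference: 171.6152 − 38.2725 = 133.3427px

133.34px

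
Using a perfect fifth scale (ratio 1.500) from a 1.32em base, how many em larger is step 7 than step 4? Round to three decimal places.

Step 4: 1.32 × 1.500⁴ = 6.68250em
Step 7: 1.32 × 1.500⁷ = 22.55344em
Difference: 22.55344 − 6.68250 = 15.87094em

15.871em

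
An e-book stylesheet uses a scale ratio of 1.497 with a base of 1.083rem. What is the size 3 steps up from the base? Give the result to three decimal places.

1.083 × 1.497³ = 1.083 × 3.35479 ≈ 3.633

3.633rem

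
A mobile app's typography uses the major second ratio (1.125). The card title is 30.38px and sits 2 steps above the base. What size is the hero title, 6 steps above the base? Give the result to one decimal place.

48.7px

30.38 × 1.125⁴ = 30.38 × 1.60181 ≈ 48.663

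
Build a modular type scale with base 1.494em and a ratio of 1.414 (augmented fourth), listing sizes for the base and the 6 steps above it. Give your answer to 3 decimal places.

Step 0: 1.494em
Step 1: 1.494 × 1.414 = 2.113
Step 2: 1.494 × 1.414² = 2.987
Step 3: 1.494 × 1.414³ = 4.224
Step 4: 1.494 × 1.414⁴ = 5.972
Step 5: 1.494 × 1.414⁵ = 8.445
Step 6: 1.494 × 1.414⁶ = 11.941

1.494em, 2.113em, 2.987em, 4.224em, 5.972em, 8.445em, 11.941em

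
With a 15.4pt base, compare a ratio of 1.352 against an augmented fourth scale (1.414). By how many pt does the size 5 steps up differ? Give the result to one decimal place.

17.5pt

At 1.352: 15.4 × 1.352⁵ = 69.567pt
Augmented fourth: 15.4 × 1.414⁵ = 87.050pt
Difference: 87.050 − 69.567 = 17.483pt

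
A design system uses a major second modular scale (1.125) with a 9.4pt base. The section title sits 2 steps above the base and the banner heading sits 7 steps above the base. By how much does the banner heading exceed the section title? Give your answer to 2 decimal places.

Step 2: 9.4 × 1.125² = 11.8969pt
Step 7: 9.4 × 1.125⁷ = 21.4386pt
Difference: 21.4386 − 11.8969 = 9.5417pt

9.54pt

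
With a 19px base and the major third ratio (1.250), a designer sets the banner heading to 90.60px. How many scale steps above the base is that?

7

1.250ⁿ = 90.60 / 19 = 4.7684
n = ln(4.7684) / ln(1.250) = 1.5620 / 0.2231 ≈ 7.00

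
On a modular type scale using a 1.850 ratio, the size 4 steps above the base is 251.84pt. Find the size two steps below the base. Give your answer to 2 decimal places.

6.28pt

251.84 ÷ 1.850⁶ = 251.84 ÷ 40.08948 ≈ 6.282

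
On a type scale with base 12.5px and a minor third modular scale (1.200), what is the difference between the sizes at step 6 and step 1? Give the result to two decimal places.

22.32px

Step 1: 12.5 × 1.200 = 15.0000px
Step 6: 12.5 × 1.200⁶ = 37.3248px
Difference: 37.3248 − 15.0000 = 22.3248px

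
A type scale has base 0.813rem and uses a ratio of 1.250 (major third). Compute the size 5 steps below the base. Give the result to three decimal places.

Each step on a modular scale multiplies by the ratio, so the size n steps from the base is base × ratioⁿ.
0.813 ÷ 1.250⁵ = 0.813 ÷ 3.05176 ≈ 0.266

0.266rem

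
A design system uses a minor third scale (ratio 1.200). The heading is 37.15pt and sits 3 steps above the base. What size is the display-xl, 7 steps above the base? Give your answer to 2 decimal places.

Moving from step +3 to step +7 is 4 steps up, so multiply by r⁴.
37.15 × 1.200⁴ = 37.15 × 2.07360 ≈ 77.034

77.03pt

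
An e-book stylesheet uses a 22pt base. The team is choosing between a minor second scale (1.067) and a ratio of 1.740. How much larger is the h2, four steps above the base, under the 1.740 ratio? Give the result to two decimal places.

Minor second: 22.0 × 1.067⁴ = 28.5155pt
At 1.740: 22.0 × 1.740⁴ = 201.6600pt
Difference: 201.6600 − 28.5155 = 173.1445pt

173.14pt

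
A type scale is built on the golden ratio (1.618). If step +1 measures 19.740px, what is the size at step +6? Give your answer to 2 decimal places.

218.90px

19.740 × 1.618⁵ = 19.740 × 11.08901 ≈ 218.897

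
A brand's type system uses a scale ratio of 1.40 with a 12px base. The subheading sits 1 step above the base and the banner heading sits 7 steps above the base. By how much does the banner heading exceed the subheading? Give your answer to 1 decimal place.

Step 1: 12.0 × 1.40 = 16.800px
Step 7: 12.0 × 1.40⁷ = 126.496px
Difference: 126.496 − 16.800 = 109.696px

109.7px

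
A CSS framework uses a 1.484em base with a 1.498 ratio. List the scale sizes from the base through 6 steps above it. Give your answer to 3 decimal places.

1.484em, 2.223em, 3.330em, 4.988em, 7.473em, 11.194em, 16.769em

Step 0: 1.484em
Step 1: 1.484 × 1.498 = 2.223
Step 2: 1.484 × 1.498² = 3.330
Step 3: 1.484 × 1.498³ = 4.988
Step 4: 1.484 × 1.498⁴ = 7.473
Step 5: 1.484 × 1.498⁵ = 11.194
Step 6: 1.484 × 1.498⁶ = 16.769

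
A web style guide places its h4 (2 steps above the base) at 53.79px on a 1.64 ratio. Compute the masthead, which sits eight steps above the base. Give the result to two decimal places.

The gap is 8 − (2) = 6 steps, so the factor is 1.64^6.
53.79 × 1.64⁶ = 53.79 × 19.45643 ≈ 1046.561

1046.56px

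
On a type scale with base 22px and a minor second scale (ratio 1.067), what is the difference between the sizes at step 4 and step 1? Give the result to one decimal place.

Step 1: 22.0 × 1.067 = 23.474px
Step 4: 22.0 × 1.067⁴ = 28.515px
Difference: 28.515 − 23.474 = 5.041px

5.0px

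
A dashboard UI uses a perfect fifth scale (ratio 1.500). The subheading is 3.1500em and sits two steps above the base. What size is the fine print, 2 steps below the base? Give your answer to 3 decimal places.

The gap is -2 − (2) = -4 steps, so the factor is 1.500^-4.
3.1500 ÷ 1.500⁴ = 3.1500 ÷ 5.06250 ≈ 0.622

0.622em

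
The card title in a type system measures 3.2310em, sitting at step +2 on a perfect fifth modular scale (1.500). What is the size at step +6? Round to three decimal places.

16.357em

3.2310 × 1.500⁴ = 3.2310 × 5.06250 ≈ 16.357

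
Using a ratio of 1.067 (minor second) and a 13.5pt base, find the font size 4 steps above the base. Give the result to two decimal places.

17.50pt

Each step on a modular scale multiplies by the ratio, so the size n steps from the base is base × ratioⁿ.
13.5 × 1.067⁴ = 13.5 × 1.29616 ≈ 17.50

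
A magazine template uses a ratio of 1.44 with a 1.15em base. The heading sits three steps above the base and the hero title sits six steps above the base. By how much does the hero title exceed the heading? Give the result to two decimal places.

Step 3: 1.15 × 1.44³ = 3.4339em
Step 6: 1.15 × 1.44⁶ = 10.2535em
Difference: 10.2535 − 3.4339 = 6.8196em

6.82em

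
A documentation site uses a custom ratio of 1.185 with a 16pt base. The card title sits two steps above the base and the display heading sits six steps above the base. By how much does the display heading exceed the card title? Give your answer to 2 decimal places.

Step 2: 16.0 × 1.185² = 22.4676pt
Step 6: 16.0 × 1.185⁶ = 44.3027pt
Difference: 44.3027 − 22.4676 = 21.8351pt

21.84pt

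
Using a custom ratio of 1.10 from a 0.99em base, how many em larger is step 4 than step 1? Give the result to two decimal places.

Step 1: 0.99 × 1.10 = 1.0890em
Step 4: 0.99 × 1.10⁴ = 1.4495em
Difference: 1.4495 − 1.0890 = 0.3605em

0.36em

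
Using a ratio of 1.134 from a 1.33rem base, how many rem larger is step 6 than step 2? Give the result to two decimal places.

1.12rem

Step 2: 1.33 × 1.134² = 1.7103rem
Step 6: 1.33 × 1.134⁶ = 2.8283rem
Difference: 2.8283 − 1.7103 = 1.1180rem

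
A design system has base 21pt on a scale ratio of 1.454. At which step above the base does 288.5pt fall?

1.454ⁿ = 288.5 / 21 = 13.7381
n = ln(13.7381) / ln(1.454) = 2.6202 / 0.3743 ≈ 7.00

7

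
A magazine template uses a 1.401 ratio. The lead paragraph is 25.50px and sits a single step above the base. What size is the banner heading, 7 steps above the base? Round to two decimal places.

192.83px

The gap is 7 − (1) = 6 steps, so the factor is 1.401^6.
25.50 × 1.401⁶ = 25.50 × 7.56186 ≈ 192.828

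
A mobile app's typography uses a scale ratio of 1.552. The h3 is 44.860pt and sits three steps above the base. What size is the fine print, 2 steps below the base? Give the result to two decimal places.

4.98pt

Moving from step +3 to step -2 is 5 steps down, so divide by r⁵.
44.860 ÷ 1.552⁵ = 44.860 ÷ 9.00448 ≈ 4.982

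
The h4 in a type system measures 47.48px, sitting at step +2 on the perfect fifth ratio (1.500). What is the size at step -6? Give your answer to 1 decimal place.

47.48 ÷ 1.500⁸ = 47.48 ÷ 25.62891 ≈ 1.853

1.9px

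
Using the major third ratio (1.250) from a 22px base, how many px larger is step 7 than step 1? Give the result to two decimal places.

77.40px

Step 1: 22.0 × 1.250 = 27.5000px
Step 7: 22.0 × 1.250⁷ = 104.9042px
Difference: 104.9042 − 27.5000 = 77.4042px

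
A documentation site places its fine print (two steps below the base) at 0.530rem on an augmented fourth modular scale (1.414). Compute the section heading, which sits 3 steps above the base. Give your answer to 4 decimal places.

2.9959rem

0.530 × 1.414⁵ = 0.530 × 5.65258 ≈ 2.9959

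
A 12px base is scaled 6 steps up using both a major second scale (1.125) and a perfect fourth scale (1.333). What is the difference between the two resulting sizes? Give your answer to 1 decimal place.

43.0px

Major second: 12.0 × 1.125⁶ = 24.327px
Perfect fourth: 12.0 × 1.333⁶ = 67.323px
Difference: 67.323 − 24.327 = 42.996px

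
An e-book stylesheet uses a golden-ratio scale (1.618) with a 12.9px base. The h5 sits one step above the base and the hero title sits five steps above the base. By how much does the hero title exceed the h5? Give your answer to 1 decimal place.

122.2px

Step 1: 12.9 × 1.618 = 20.872px
Step 5: 12.9 × 1.618⁵ = 143.048px
Difference: 143.048 − 20.872 = 122.176px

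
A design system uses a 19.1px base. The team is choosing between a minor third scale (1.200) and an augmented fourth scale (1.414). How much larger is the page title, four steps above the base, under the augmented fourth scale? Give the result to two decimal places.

36.75px

Minor third: 19.1 × 1.200⁴ = 39.6058px
Augmented fourth: 19.1 × 1.414⁴ = 76.3539px
Difference: 76.3539 − 39.6058 = 36.7481px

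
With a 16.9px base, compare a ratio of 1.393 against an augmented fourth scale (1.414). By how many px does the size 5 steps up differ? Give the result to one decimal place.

6.9px

At 1.393: 16.9 × 1.393⁵ = 88.643px
Augmented fourth: 16.9 × 1.414⁵ = 95.529px
Difference: 95.529 − 88.643 = 6.886px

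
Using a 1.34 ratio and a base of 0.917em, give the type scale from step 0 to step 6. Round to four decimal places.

0.9170em, 1.2288em, 1.6466em, 2.2064em, 2.9566em, 3.9618em, 5.3088em

Step 0: 0.917em
Step 1: 0.917 × 1.34 = 1.2288
Step 2: 0.917 × 1.34² = 1.6466
Step 3: 0.917 × 1.34³ = 2.2064
Step 4: 0.917 × 1.34⁴ = 2.9566
Step 5: 0.917 × 1.34⁵ = 3.9618
Step 6: 0.917 × 1.34⁶ = 5.3088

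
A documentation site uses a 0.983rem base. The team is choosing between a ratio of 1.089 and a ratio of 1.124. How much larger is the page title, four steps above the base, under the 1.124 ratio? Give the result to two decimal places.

At 1.089: 0.983 × 1.089⁴ = 1.3825rem
At 1.124: 0.983 × 1.124⁴ = 1.5690rem
Difference: 1.5690 − 1.3825 = 0.1865rem

0.19rem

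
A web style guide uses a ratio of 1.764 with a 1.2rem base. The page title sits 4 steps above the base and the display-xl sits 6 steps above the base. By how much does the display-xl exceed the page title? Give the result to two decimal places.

Step 4: 1.2 × 1.764⁴ = 11.6192rem
Step 6: 1.2 × 1.764⁶ = 36.1554rem
Difference: 36.1554 − 11.6192 = 24.5362rem

24.54rem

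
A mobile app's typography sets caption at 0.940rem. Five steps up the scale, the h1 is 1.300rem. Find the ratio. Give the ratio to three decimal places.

1.067

r⁵ = 1.300 / 0.940, so r = (1.300/0.940)^(1/5).
r = 1.3830^(1/5) ≈ 1.0670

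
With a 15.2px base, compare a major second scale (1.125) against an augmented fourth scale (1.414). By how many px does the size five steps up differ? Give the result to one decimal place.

58.5px

Major second: 15.2 × 1.125⁵ = 27.391px
Augmented fourth: 15.2 × 1.414⁵ = 85.919px
Difference: 85.919 − 27.391 = 58.528px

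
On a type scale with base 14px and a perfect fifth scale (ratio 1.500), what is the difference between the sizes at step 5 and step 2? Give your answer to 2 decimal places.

74.81px

Step 2: 14.0 × 1.500² = 31.5000px
Step 5: 14.0 × 1.500⁵ = 106.3125px
Difference: 106.3125 − 31.5000 = 74.8125px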